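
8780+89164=97944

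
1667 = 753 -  - 914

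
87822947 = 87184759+638188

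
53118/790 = 26559/395 = 67.24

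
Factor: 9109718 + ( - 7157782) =2^6*7^1*4357^1 = 1951936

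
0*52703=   0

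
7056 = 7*1008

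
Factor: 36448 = 2^5*17^1*67^1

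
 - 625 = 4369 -4994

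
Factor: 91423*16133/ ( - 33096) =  - 2^( - 3) * 3^ ( - 1 )*7^( - 1 )*13^1*17^1 * 73^1*197^( - 1 )*91423^1= - 1474927259/33096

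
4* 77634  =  310536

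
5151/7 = 5151/7 = 735.86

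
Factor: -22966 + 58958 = 35992  =  2^3*11^1*409^1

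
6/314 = 3/157 = 0.02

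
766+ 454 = 1220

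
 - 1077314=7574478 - 8651792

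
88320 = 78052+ 10268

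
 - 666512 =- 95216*7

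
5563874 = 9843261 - 4279387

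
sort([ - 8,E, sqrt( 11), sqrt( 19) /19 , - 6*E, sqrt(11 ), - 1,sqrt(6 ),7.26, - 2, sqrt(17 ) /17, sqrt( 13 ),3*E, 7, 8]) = [-6 * E, - 8, - 2,-1, sqrt(19)/19,sqrt(17)/17,sqrt (6), E,sqrt(11), sqrt(11),sqrt (13), 7,7.26, 8, 3*E]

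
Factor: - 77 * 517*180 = - 7165620 = - 2^2 * 3^2 * 5^1*7^1*11^2*47^1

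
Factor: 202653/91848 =2^( - 3)*3^1 * 11^1*23^1*43^(  -  1) =759/344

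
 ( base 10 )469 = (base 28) GL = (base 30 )FJ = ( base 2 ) 111010101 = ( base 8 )725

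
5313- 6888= - 1575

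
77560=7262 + 70298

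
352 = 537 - 185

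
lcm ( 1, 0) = 0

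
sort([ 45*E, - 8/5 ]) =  [ -8/5, 45*E ] 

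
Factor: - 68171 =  - 68171^1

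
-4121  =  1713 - 5834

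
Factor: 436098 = 2^1*3^1 * 13^1 * 5591^1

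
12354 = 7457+4897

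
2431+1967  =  4398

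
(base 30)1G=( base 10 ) 46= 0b101110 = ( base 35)1b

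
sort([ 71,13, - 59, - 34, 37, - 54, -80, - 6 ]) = [ - 80, - 59, - 54,-34, - 6,  13,  37, 71]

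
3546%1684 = 178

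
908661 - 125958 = 782703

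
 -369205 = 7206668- 7575873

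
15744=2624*6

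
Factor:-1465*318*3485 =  - 2^1*  3^1 * 5^2 *17^1*41^1*53^1*293^1 = -1623556950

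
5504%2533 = 438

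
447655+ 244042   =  691697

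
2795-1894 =901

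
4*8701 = 34804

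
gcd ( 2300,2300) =2300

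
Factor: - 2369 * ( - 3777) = 3^1*23^1*103^1*1259^1 = 8947713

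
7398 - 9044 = -1646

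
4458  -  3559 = 899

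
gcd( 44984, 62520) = 8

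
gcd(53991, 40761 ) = 63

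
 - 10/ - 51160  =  1/5116 =0.00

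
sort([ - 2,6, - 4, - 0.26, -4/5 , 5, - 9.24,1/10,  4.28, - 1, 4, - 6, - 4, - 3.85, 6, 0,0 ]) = [ - 9.24, - 6, - 4, - 4, - 3.85,-2, - 1, - 4/5, - 0.26,  0 , 0, 1/10, 4 , 4.28, 5,  6, 6 ] 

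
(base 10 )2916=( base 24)51C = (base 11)2211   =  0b101101100100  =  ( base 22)60c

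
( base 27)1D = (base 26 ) 1E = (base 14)2c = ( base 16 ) 28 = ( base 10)40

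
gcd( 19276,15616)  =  244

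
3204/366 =534/61 = 8.75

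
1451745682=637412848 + 814332834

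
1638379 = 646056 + 992323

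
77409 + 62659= 140068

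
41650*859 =35777350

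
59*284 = 16756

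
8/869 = 8/869 = 0.01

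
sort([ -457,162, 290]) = [ - 457 , 162,290 ] 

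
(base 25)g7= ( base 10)407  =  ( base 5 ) 3112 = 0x197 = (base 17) 16G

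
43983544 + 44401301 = 88384845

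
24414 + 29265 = 53679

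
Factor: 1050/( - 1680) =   -  2^(  -  3 )*5^1 = - 5/8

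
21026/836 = 25 +63/418 = 25.15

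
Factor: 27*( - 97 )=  - 2619 = -3^3*97^1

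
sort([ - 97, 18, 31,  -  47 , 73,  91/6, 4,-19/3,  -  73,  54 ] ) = [-97, - 73, -47, - 19/3,4,  91/6,18 , 31,54,73 ] 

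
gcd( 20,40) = 20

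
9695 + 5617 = 15312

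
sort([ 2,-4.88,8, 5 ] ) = [  -  4.88, 2, 5,8]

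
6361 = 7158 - 797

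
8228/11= 748 = 748.00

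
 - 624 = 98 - 722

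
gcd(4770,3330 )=90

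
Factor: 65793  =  3^1* 7^1 * 13^1*241^1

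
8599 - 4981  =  3618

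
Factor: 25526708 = 2^2 * 53^1*347^2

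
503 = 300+203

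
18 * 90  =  1620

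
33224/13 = 2555 + 9/13 = 2555.69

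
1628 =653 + 975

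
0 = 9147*0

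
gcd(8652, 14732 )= 4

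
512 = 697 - 185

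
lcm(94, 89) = 8366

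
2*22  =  44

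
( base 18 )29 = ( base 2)101101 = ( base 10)45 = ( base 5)140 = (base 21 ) 23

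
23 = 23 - 0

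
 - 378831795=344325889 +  - 723157684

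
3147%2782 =365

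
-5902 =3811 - 9713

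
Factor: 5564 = 2^2*13^1*107^1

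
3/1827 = 1/609  =  0.00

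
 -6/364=-3/182 = - 0.02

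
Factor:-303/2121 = -1/7 = -7^( - 1) 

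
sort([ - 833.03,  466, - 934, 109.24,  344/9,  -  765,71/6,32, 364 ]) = [ - 934, - 833.03, - 765,  71/6,32, 344/9, 109.24,364,466]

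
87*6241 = 542967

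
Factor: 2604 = 2^2 * 3^1*7^1*31^1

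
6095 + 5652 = 11747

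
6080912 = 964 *6308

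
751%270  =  211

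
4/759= 4/759  =  0.01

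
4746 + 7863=12609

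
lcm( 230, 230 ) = 230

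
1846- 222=1624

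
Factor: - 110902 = -2^1*11^1*71^2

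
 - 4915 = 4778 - 9693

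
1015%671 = 344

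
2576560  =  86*29960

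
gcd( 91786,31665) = 1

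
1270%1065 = 205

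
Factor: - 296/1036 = - 2^1*7^( - 1) = -  2/7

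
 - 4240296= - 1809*2344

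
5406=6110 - 704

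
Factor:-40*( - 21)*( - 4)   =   - 2^5 *3^1*5^1* 7^1= - 3360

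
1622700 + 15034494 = 16657194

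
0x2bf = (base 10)703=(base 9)861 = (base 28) P3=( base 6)3131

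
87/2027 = 87/2027  =  0.04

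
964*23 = 22172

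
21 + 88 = 109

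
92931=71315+21616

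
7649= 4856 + 2793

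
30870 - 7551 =23319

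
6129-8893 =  - 2764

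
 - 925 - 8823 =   -  9748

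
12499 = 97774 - 85275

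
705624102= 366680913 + 338943189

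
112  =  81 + 31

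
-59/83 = - 59/83   =  - 0.71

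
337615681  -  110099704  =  227515977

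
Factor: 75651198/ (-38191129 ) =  - 2^1*3^1*7^2*17^(-1)*19^1*29^1*467^1*2246537^( - 1) 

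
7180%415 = 125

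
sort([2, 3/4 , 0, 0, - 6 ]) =[ - 6, 0 , 0,3/4,2 ] 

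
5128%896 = 648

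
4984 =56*89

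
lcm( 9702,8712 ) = 426888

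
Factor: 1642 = 2^1*  821^1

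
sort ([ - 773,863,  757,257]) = [ - 773,257,  757,863 ] 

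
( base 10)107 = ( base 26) 43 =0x6b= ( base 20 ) 57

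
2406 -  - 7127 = 9533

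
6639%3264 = 111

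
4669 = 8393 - 3724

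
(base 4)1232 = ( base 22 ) 50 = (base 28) 3q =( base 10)110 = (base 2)1101110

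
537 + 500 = 1037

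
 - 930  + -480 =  - 1410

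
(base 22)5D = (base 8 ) 173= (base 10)123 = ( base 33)3o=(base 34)3L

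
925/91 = 10 + 15/91 = 10.16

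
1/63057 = 1/63057 = 0.00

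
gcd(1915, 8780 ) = 5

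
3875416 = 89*43544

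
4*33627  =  134508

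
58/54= 29/27 = 1.07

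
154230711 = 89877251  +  64353460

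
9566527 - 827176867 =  - 817610340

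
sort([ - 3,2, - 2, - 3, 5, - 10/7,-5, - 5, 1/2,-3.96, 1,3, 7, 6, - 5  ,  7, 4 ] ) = [ - 5, - 5, - 5, - 3.96, - 3, - 3, - 2, - 10/7, 1/2, 1, 2,3,4,5, 6, 7, 7]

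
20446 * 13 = 265798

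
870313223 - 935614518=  - 65301295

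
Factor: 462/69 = 154/23 = 2^1*7^1*11^1*23^( - 1)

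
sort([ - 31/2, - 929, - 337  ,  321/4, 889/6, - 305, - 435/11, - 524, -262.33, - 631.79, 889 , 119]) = [ - 929, - 631.79, - 524, - 337,  -  305, - 262.33, - 435/11, - 31/2,321/4 , 119 , 889/6,889]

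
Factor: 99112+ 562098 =2^1*5^1*11^1*  6011^1 = 661210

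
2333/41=2333/41=   56.90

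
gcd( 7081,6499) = 97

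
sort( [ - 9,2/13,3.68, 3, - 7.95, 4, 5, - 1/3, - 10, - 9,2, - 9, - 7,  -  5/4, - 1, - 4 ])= [ - 10, - 9, - 9, -9, -7.95, - 7, - 4, - 5/4 , - 1, - 1/3, 2/13, 2,3, 3.68, 4,  5]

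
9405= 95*99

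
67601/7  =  9657 + 2/7 = 9657.29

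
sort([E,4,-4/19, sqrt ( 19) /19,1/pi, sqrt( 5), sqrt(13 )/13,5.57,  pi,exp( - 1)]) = [-4/19, sqrt( 19) /19,sqrt( 13 )/13,1/pi,exp(  -  1 ),sqrt(5), E, pi,4,5.57]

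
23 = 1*23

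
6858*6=41148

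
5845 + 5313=11158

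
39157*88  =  3445816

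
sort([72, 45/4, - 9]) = [ - 9, 45/4,  72]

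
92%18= 2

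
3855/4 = 963 + 3/4 = 963.75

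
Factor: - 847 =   -  7^1*11^2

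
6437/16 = 6437/16=402.31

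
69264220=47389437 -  - 21874783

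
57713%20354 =17005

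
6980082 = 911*7662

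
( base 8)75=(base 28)25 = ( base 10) 61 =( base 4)331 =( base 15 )41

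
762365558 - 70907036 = 691458522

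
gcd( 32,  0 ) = 32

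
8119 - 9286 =- 1167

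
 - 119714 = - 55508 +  - 64206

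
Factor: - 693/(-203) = 3^2*11^1* 29^ ( - 1 )  =  99/29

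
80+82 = 162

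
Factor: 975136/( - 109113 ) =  - 2^5*3^( - 1)*31^1*37^( - 1) =- 992/111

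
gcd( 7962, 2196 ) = 6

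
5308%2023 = 1262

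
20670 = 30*689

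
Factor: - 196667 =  - 193^1*1019^1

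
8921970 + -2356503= 6565467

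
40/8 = 5 = 5.00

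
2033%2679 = 2033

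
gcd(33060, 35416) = 76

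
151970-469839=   -  317869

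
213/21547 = 213/21547  =  0.01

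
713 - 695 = 18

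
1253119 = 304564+948555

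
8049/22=8049/22 = 365.86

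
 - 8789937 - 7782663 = - 16572600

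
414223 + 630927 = 1045150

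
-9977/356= - 9977/356=- 28.03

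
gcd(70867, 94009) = 1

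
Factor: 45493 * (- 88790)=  -2^1*5^1*7^1*13^1*67^1*97^1*683^1= -4039323470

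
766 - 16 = 750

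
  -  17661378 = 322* ( - 54849)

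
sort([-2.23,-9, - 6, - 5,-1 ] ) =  [ - 9 ,-6,-5, - 2.23, - 1]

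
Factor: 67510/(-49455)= -2^1*3^( - 2)*7^ ( - 1 )*43^1 = - 86/63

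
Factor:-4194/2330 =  - 3^2*5^( - 1) = - 9/5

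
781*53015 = 41404715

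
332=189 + 143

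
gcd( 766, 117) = 1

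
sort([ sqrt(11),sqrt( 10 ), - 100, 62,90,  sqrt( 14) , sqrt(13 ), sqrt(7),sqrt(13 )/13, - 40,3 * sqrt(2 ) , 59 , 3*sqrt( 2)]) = [- 100,-40,sqrt(13 )/13, sqrt( 7 ),sqrt(10 ),sqrt( 11), sqrt(13 ) , sqrt( 14 ),3*sqrt(2 ),3 * sqrt(2 ) , 59,62, 90]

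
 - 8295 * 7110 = - 58977450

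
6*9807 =58842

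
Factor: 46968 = 2^3*3^1*19^1*103^1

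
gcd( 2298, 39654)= 6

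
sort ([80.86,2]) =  [2, 80.86]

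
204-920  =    -  716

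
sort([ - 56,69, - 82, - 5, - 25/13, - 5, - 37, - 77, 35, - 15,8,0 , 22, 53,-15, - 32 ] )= [ - 82, - 77 ,-56,-37,  -  32,-15, - 15,-5, - 5, - 25/13,0,8,22,35,53,69 ]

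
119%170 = 119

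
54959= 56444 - 1485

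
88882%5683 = 3637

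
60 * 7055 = 423300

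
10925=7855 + 3070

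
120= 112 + 8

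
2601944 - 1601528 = 1000416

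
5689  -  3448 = 2241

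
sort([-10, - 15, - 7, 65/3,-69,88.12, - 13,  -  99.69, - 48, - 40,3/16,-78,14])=[ - 99.69, - 78, - 69, - 48, - 40,  -  15,-13,-10, - 7,3/16,14,  65/3,88.12]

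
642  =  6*107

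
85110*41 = 3489510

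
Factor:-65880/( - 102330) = 244/379=2^2*61^1*379^( - 1) 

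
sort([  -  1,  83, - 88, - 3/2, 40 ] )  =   [ -88 ,  -  3/2, - 1,  40, 83 ] 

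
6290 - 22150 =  - 15860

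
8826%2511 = 1293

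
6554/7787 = 6554/7787 = 0.84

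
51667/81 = 637 + 70/81= 637.86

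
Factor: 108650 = 2^1*5^2*41^1*53^1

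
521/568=521/568= 0.92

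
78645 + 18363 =97008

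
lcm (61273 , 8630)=612730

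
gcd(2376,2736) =72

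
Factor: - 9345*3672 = - 2^3*3^4*5^1*7^1*17^1*89^1 = - 34314840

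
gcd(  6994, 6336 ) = 2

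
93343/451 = 93343/451 =206.97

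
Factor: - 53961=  - 3^1*17987^1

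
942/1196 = 471/598 = 0.79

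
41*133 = 5453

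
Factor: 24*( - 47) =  - 1128 = -2^3*3^1*47^1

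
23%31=23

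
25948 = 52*499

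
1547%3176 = 1547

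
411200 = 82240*5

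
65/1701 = 65/1701= 0.04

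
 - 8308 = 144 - 8452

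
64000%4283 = 4038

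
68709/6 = 22903/2 =11451.50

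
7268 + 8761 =16029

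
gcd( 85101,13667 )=1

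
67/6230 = 67/6230 = 0.01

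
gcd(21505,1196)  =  23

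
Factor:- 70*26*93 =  - 169260 = - 2^2* 3^1*5^1*7^1 * 13^1*31^1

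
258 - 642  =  -384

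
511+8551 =9062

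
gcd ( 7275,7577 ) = 1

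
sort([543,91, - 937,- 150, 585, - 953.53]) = [ - 953.53,-937,-150,  91,543, 585] 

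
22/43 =22/43 = 0.51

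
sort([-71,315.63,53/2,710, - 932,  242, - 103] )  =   [ - 932, - 103,-71,53/2,242,315.63,710] 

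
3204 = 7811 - 4607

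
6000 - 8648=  - 2648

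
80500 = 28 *2875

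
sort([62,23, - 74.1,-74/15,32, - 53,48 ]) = [ - 74.1, - 53, - 74/15,23,32 , 48, 62]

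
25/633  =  25/633= 0.04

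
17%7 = 3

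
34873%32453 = 2420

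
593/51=11 + 32/51  =  11.63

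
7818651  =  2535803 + 5282848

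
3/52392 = 1/17464 = 0.00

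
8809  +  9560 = 18369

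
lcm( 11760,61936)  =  929040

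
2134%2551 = 2134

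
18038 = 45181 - 27143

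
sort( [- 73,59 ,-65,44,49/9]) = [ -73,-65,49/9, 44,59] 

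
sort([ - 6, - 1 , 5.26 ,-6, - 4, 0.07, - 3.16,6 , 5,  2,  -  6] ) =[ - 6, - 6, - 6,-4 , - 3.16, - 1,0.07,  2,5,5.26, 6 ] 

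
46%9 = 1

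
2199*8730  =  19197270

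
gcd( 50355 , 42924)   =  3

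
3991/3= 3991/3=1330.33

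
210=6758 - 6548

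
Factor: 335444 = 2^2*17^1*4933^1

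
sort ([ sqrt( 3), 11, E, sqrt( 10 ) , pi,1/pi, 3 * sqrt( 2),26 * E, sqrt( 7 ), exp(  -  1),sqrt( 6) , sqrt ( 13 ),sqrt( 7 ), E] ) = [1/pi, exp( - 1 ),sqrt( 3 ), sqrt( 6 ), sqrt(7 ), sqrt(7), E, E, pi,sqrt( 10 ),sqrt( 13),3*sqrt( 2 ),11, 26*E]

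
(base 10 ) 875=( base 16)36b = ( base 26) 17h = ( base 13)524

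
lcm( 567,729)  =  5103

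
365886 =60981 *6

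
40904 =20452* 2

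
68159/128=532+63/128  =  532.49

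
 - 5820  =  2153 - 7973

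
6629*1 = 6629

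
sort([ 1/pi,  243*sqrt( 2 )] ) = [ 1/pi,243*sqrt( 2)]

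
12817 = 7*1831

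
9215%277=74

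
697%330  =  37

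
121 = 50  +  71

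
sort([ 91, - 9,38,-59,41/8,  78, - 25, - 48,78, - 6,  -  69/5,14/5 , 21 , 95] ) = [ - 59, - 48, - 25, - 69/5, - 9, - 6,14/5,41/8, 21,38,78,  78, 91,95 ] 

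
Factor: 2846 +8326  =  2^2*3^1*7^2*19^1 = 11172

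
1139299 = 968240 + 171059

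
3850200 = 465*8280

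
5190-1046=4144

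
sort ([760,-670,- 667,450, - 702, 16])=[- 702, - 670, - 667,16, 450,760] 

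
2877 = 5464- 2587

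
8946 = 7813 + 1133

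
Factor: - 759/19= -3^1*11^1 * 19^( - 1 )* 23^1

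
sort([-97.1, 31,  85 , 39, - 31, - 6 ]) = [ -97.1,-31,  -  6, 31,39, 85]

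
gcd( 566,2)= 2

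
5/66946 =5/66946=0.00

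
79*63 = 4977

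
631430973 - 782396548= - 150965575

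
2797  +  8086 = 10883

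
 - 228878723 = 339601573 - 568480296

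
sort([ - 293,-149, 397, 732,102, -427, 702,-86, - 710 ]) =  [ - 710 , - 427, - 293 , - 149,-86, 102, 397, 702,732] 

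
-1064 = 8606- 9670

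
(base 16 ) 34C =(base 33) PJ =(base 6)3524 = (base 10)844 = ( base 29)103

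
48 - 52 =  - 4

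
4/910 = 2/455 = 0.00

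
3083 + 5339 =8422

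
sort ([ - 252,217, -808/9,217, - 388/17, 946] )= [ - 252, - 808/9, - 388/17 , 217, 217,  946] 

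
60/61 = 60/61=0.98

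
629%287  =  55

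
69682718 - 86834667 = - 17151949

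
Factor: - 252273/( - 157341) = 287/179 = 7^1*41^1*179^( - 1) 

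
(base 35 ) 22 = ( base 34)24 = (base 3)2200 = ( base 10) 72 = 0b1001000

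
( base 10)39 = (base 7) 54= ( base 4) 213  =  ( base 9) 43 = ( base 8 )47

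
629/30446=629/30446 = 0.02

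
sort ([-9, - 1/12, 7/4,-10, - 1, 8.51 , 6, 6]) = [ - 10, - 9, - 1, - 1/12, 7/4, 6, 6 , 8.51] 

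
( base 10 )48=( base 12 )40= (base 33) 1F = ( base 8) 60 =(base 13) 39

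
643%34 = 31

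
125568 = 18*6976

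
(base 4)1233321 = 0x1BF9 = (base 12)4189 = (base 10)7161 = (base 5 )212121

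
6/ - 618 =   -  1/103 = -  0.01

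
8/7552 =1/944  =  0.00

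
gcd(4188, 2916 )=12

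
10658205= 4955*2151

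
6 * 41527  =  249162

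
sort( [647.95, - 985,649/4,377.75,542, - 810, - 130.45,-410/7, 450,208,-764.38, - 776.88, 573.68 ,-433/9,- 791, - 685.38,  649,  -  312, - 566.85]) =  [ - 985,  -  810, - 791, - 776.88, - 764.38, - 685.38, - 566.85, - 312,- 130.45, - 410/7, - 433/9,649/4,208,377.75,450 , 542,573.68,647.95,649]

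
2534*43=108962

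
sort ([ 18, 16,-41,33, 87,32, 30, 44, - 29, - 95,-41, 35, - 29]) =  [ - 95, - 41, - 41, - 29, - 29,16,  18,30,32, 33,  35,44, 87 ] 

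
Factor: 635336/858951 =2^3*3^( - 3 ) * 13^1*29^( - 1 )*41^1*149^1*1097^(-1 ) 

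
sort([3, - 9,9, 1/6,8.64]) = [ - 9,1/6 , 3,8.64,9 ]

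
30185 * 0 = 0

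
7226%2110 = 896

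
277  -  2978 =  - 2701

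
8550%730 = 520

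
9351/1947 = 3117/649 = 4.80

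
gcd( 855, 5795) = 95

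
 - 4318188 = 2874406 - 7192594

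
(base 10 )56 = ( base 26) 24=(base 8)70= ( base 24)28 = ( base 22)2C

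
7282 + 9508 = 16790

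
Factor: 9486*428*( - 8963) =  - 2^3 *3^2*17^1*31^1*107^1*8963^1 = -  36389851704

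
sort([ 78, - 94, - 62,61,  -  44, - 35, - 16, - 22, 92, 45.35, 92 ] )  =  [ - 94, - 62, - 44 , - 35, - 22 , - 16, 45.35, 61,78 , 92, 92]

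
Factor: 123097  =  13^1 * 17^1*557^1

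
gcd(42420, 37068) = 12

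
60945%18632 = 5049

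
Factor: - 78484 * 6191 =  - 485894444 =- 2^2*7^1*41^1 *151^1*2803^1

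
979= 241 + 738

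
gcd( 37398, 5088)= 6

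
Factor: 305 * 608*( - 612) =-113489280 = -2^7 * 3^2*5^1 * 17^1*19^1 * 61^1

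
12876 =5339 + 7537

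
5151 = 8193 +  -3042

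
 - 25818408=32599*(-792)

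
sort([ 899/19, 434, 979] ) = [ 899/19 , 434, 979]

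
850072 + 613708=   1463780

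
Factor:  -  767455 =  - 5^1*13^1*11807^1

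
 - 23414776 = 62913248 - 86328024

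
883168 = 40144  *22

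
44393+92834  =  137227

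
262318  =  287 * 914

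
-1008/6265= -144/895 = -0.16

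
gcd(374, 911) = 1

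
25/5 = 5 = 5.00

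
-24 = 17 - 41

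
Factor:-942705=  - 3^3*5^1*6983^1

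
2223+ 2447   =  4670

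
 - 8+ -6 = - 14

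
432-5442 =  - 5010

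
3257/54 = 60 + 17/54 = 60.31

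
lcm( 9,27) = 27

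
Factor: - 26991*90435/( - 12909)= 3^2 * 5^1*13^( - 1)* 331^(-1)*2999^1*6029^1 = 813643695/4303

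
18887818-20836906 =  - 1949088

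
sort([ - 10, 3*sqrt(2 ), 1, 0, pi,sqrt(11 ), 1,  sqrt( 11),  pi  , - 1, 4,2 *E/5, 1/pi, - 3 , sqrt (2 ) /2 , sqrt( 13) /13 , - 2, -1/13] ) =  [ - 10,-3, - 2 , - 1,-1/13,0,  sqrt( 13) /13,  1/pi, sqrt( 2 ) /2, 1,1, 2*E/5, pi, pi,sqrt ( 11), sqrt( 11),4,3 * sqrt( 2 )] 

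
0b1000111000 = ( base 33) H7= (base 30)IS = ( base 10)568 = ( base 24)ng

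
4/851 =4/851= 0.00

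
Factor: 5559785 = 5^1*7^2*11^1*2063^1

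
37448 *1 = 37448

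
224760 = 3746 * 60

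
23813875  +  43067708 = 66881583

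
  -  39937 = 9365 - 49302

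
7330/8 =3665/4= 916.25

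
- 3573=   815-4388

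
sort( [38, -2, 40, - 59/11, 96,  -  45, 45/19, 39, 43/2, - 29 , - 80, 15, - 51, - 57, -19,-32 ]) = [ - 80, - 57, - 51, - 45, - 32, - 29 , - 19 , - 59/11, - 2,45/19,15, 43/2 , 38, 39, 40,96]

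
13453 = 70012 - 56559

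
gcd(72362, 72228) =2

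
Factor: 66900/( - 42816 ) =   -  2^( - 4) * 5^2= -  25/16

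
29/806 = 29/806 = 0.04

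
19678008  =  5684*3462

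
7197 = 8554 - 1357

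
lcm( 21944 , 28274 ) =1470248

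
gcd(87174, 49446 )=18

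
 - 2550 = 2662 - 5212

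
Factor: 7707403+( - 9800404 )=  - 3^1 * 367^1*1901^1 = - 2093001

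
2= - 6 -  - 8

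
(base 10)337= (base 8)521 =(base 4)11101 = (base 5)2322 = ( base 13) 1cc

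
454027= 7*64861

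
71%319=71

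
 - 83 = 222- 305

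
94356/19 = 94356/19 = 4966.11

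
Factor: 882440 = 2^3*5^1*13^1*1697^1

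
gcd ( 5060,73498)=2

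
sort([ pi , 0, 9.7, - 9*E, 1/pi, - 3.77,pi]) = [  -  9*E, - 3.77, 0  ,  1/pi,pi, pi, 9.7]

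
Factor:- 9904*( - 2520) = 24958080 = 2^7*3^2* 5^1*7^1 * 619^1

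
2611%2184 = 427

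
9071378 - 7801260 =1270118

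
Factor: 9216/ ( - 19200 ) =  - 12/25 = - 2^2*3^1*5^ ( - 2)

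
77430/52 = 1489 + 1/26 = 1489.04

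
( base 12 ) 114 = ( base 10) 160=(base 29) 5f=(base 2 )10100000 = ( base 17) 97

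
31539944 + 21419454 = 52959398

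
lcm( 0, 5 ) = 0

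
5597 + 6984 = 12581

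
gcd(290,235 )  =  5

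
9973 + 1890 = 11863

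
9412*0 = 0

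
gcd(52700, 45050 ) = 850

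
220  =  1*220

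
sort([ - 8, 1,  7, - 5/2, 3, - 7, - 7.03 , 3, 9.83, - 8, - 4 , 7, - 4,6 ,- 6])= [ - 8, - 8, - 7.03, - 7, - 6, - 4, - 4 , -5/2, 1,3,3,6 , 7,7,9.83]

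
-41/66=-1 + 25/66 =-0.62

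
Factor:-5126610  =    -  2^1 * 3^1*5^1 * 170887^1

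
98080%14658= 10132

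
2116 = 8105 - 5989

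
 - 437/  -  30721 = 437/30721=0.01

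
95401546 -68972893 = 26428653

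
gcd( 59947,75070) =1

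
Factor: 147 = 3^1*7^2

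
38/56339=38/56339= 0.00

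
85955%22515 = 18410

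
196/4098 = 98/2049 = 0.05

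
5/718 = 5/718 = 0.01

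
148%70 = 8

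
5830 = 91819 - 85989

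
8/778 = 4/389 = 0.01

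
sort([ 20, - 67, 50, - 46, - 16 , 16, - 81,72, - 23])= [ - 81, -67, - 46, - 23, - 16 , 16, 20,50, 72 ]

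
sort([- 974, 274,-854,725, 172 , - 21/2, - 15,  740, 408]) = [ - 974,-854,-15,-21/2,172, 274 , 408, 725, 740]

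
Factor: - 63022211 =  -7^1  *37^1*61^1*3989^1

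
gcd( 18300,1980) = 60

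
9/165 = 3/55 = 0.05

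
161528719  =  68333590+93195129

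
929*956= 888124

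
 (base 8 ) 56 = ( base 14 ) 34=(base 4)232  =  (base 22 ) 22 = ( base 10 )46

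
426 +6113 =6539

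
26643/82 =324 + 75/82 = 324.91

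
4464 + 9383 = 13847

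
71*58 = 4118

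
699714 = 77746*9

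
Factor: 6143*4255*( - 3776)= - 98698843840 =-  2^6*5^1*23^1* 37^1* 59^1*6143^1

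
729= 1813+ - 1084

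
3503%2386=1117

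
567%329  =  238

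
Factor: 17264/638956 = 2^2*13^1*83^1*159739^( - 1 ) = 4316/159739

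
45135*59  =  2662965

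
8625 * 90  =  776250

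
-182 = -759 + 577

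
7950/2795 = 1590/559 = 2.84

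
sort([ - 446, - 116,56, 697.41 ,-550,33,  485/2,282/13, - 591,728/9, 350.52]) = [ - 591, - 550, - 446,-116 , 282/13,  33, 56,728/9,485/2, 350.52,697.41]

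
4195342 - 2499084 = 1696258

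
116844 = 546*214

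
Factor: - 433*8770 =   -  3797410 =- 2^1 * 5^1*433^1*877^1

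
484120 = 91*5320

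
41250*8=330000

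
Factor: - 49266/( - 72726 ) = 21/31 = 3^1*7^1  *31^( - 1)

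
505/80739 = 505/80739 = 0.01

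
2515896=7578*332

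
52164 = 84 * 621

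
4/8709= 4/8709 = 0.00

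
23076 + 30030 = 53106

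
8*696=5568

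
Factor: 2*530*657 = 696420 = 2^2*3^2*5^1*53^1*73^1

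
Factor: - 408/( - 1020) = 2^1* 5^( - 1 ) = 2/5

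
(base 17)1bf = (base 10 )491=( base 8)753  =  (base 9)605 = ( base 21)128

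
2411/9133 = 2411/9133 = 0.26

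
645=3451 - 2806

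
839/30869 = 839/30869  =  0.03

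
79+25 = 104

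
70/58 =1 + 6/29 = 1.21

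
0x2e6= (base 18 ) 254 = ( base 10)742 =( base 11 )615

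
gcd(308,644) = 28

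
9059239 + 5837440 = 14896679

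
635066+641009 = 1276075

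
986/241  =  4+22/241 = 4.09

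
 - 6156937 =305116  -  6462053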